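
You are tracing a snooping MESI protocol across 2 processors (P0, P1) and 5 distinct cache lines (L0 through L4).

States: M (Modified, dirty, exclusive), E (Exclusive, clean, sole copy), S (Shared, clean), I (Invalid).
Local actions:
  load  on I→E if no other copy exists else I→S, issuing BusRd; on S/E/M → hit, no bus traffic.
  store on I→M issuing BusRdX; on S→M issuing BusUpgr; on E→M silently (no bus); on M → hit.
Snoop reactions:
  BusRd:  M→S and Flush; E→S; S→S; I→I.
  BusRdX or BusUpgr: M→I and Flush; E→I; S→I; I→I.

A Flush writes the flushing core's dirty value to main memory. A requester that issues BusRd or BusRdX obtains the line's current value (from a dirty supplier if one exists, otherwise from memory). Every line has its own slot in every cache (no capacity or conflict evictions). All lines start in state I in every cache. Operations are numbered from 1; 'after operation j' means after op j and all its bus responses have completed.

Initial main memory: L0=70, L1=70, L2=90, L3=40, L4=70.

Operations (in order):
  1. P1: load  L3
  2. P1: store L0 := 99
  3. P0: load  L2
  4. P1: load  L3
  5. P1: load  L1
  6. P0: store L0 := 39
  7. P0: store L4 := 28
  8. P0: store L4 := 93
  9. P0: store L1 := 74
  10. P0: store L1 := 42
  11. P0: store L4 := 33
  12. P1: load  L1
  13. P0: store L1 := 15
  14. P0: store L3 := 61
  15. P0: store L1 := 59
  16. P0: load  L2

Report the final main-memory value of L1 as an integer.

memory[L1] = 42

[1] P1: load  L3 | P0:I, P1:E(40) | bus: BusRd
[2] P1: store L0 := 99 | P0:I, P1:M(99) | bus: BusRdX
[3] P0: load  L2 | P0:E(90), P1:I | bus: BusRd
[4] P1: load  L3 | P0:I, P1:E(40) | bus: none
[5] P1: load  L1 | P0:I, P1:E(70) | bus: BusRd
[6] P0: store L0 := 39 | P0:M(39), P1:I | bus: BusRdX,Flush
[7] P0: store L4 := 28 | P0:M(28), P1:I | bus: BusRdX
[8] P0: store L4 := 93 | P0:M(93), P1:I | bus: none
[9] P0: store L1 := 74 | P0:M(74), P1:I | bus: BusRdX
[10] P0: store L1 := 42 | P0:M(42), P1:I | bus: none
[11] P0: store L4 := 33 | P0:M(33), P1:I | bus: none
[12] P1: load  L1 | P0:S(42), P1:S(42) | bus: BusRd,Flush
[13] P0: store L1 := 15 | P0:M(15), P1:I | bus: BusUpgr
[14] P0: store L3 := 61 | P0:M(61), P1:I | bus: BusRdX
[15] P0: store L1 := 59 | P0:M(59), P1:I | bus: none
[16] P0: load  L2 | P0:E(90), P1:I | bus: none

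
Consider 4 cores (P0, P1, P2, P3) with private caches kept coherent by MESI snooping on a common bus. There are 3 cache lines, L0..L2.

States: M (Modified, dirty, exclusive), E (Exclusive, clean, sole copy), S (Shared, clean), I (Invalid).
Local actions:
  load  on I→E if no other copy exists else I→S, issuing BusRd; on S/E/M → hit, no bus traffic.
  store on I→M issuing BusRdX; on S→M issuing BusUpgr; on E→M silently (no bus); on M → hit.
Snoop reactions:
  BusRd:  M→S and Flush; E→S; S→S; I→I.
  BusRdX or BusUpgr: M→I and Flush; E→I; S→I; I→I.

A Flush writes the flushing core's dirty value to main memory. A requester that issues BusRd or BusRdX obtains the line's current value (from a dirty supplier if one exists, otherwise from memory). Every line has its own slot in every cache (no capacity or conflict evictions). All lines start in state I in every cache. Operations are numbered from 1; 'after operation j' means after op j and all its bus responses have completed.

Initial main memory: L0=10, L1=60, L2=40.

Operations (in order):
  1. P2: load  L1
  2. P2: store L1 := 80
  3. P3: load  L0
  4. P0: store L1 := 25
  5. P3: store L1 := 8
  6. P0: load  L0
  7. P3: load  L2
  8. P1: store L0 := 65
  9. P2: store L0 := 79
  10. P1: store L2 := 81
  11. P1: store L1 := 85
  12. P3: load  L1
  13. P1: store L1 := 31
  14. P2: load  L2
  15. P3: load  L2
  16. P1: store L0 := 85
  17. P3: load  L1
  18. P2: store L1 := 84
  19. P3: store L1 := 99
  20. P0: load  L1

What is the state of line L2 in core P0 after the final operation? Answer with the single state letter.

state = I

step 1: P2: load  L1  ⟶  IIEI  (L1)  txn=BusRd  M[L1]=60
step 2: P2: store L1 := 80  ⟶  IIMI  (L1)  txn=∅  M[L1]=60
step 3: P3: load  L0  ⟶  IIIE  (L0)  txn=BusRd  M[L0]=10
step 4: P0: store L1 := 25  ⟶  MIII  (L1)  txn=BusRdX+Flush  M[L1]=80
step 5: P3: store L1 := 8  ⟶  IIIM  (L1)  txn=BusRdX+Flush  M[L1]=25
step 6: P0: load  L0  ⟶  SIIS  (L0)  txn=BusRd  M[L0]=10
step 7: P3: load  L2  ⟶  IIIE  (L2)  txn=BusRd  M[L2]=40
step 8: P1: store L0 := 65  ⟶  IMII  (L0)  txn=BusRdX  M[L0]=10
step 9: P2: store L0 := 79  ⟶  IIMI  (L0)  txn=BusRdX+Flush  M[L0]=65
step 10: P1: store L2 := 81  ⟶  IMII  (L2)  txn=BusRdX  M[L2]=40
step 11: P1: store L1 := 85  ⟶  IMII  (L1)  txn=BusRdX+Flush  M[L1]=8
step 12: P3: load  L1  ⟶  ISIS  (L1)  txn=BusRd+Flush  M[L1]=85
step 13: P1: store L1 := 31  ⟶  IMII  (L1)  txn=BusUpgr  M[L1]=85
step 14: P2: load  L2  ⟶  ISSI  (L2)  txn=BusRd+Flush  M[L2]=81
step 15: P3: load  L2  ⟶  ISSS  (L2)  txn=BusRd  M[L2]=81
step 16: P1: store L0 := 85  ⟶  IMII  (L0)  txn=BusRdX+Flush  M[L0]=79
step 17: P3: load  L1  ⟶  ISIS  (L1)  txn=BusRd+Flush  M[L1]=31
step 18: P2: store L1 := 84  ⟶  IIMI  (L1)  txn=BusRdX  M[L1]=31
step 19: P3: store L1 := 99  ⟶  IIIM  (L1)  txn=BusRdX+Flush  M[L1]=84
step 20: P0: load  L1  ⟶  SIIS  (L1)  txn=BusRd+Flush  M[L1]=99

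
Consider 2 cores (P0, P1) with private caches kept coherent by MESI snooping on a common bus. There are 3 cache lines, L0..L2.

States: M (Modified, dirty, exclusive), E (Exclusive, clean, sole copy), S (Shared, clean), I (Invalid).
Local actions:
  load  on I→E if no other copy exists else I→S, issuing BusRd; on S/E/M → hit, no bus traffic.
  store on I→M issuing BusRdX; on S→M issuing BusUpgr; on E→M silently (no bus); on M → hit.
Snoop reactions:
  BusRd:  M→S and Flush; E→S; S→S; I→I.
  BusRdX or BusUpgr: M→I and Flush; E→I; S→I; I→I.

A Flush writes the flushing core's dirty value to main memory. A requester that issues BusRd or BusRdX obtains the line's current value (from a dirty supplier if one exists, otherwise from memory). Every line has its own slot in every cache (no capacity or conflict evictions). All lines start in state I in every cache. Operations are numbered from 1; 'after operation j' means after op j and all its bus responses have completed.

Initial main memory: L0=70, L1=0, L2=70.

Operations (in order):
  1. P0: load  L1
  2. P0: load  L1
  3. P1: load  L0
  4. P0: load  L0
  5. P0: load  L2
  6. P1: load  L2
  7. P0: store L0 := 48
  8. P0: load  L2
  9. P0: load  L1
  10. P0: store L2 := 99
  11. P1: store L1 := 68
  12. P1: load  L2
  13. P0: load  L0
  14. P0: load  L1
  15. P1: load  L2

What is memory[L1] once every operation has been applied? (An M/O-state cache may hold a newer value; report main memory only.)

1. P0: load  L1  bus=[BusRd]  L1: P0=E P1=I  mem[L1]=0
2. P0: load  L1  bus=[-]  L1: P0=E P1=I  mem[L1]=0
3. P1: load  L0  bus=[BusRd]  L0: P0=I P1=E  mem[L0]=70
4. P0: load  L0  bus=[BusRd]  L0: P0=S P1=S  mem[L0]=70
5. P0: load  L2  bus=[BusRd]  L2: P0=E P1=I  mem[L2]=70
6. P1: load  L2  bus=[BusRd]  L2: P0=S P1=S  mem[L2]=70
7. P0: store L0 := 48  bus=[BusUpgr]  L0: P0=M P1=I  mem[L0]=70
8. P0: load  L2  bus=[-]  L2: P0=S P1=S  mem[L2]=70
9. P0: load  L1  bus=[-]  L1: P0=E P1=I  mem[L1]=0
10. P0: store L2 := 99  bus=[BusUpgr]  L2: P0=M P1=I  mem[L2]=70
11. P1: store L1 := 68  bus=[BusRdX]  L1: P0=I P1=M  mem[L1]=0
12. P1: load  L2  bus=[BusRd,Flush]  L2: P0=S P1=S  mem[L2]=99
13. P0: load  L0  bus=[-]  L0: P0=M P1=I  mem[L0]=70
14. P0: load  L1  bus=[BusRd,Flush]  L1: P0=S P1=S  mem[L1]=68
15. P1: load  L2  bus=[-]  L2: P0=S P1=S  mem[L2]=99

memory[L1] = 68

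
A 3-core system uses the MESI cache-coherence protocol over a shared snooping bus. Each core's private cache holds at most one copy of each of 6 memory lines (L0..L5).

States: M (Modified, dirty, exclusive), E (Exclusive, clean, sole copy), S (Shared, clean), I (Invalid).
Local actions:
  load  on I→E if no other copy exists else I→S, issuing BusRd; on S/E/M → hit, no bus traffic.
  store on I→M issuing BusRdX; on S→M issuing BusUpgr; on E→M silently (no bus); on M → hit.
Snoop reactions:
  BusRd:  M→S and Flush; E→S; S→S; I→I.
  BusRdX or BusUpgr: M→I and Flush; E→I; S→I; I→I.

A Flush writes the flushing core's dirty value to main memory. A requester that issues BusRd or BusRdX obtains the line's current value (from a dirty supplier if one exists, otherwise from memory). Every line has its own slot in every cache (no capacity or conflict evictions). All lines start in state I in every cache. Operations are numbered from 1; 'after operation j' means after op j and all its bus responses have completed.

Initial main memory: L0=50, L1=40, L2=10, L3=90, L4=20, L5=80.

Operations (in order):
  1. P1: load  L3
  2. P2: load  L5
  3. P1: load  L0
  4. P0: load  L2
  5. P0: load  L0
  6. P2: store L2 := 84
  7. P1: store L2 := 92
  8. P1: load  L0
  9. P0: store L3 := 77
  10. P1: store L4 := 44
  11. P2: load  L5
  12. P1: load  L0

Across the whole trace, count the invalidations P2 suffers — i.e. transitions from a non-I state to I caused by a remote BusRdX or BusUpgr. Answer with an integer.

step 1: P1: load  L3  ⟶  IEI  (L3)  txn=BusRd  M[L3]=90
step 2: P2: load  L5  ⟶  IIE  (L5)  txn=BusRd  M[L5]=80
step 3: P1: load  L0  ⟶  IEI  (L0)  txn=BusRd  M[L0]=50
step 4: P0: load  L2  ⟶  EII  (L2)  txn=BusRd  M[L2]=10
step 5: P0: load  L0  ⟶  SSI  (L0)  txn=BusRd  M[L0]=50
step 6: P2: store L2 := 84  ⟶  IIM  (L2)  txn=BusRdX  M[L2]=10
step 7: P1: store L2 := 92  ⟶  IMI  (L2)  txn=BusRdX+Flush  M[L2]=84
step 8: P1: load  L0  ⟶  SSI  (L0)  txn=∅  M[L0]=50
step 9: P0: store L3 := 77  ⟶  MII  (L3)  txn=BusRdX  M[L3]=90
step 10: P1: store L4 := 44  ⟶  IMI  (L4)  txn=BusRdX  M[L4]=20
step 11: P2: load  L5  ⟶  IIE  (L5)  txn=∅  M[L5]=80
step 12: P1: load  L0  ⟶  SSI  (L0)  txn=∅  M[L0]=50

invalidations = 1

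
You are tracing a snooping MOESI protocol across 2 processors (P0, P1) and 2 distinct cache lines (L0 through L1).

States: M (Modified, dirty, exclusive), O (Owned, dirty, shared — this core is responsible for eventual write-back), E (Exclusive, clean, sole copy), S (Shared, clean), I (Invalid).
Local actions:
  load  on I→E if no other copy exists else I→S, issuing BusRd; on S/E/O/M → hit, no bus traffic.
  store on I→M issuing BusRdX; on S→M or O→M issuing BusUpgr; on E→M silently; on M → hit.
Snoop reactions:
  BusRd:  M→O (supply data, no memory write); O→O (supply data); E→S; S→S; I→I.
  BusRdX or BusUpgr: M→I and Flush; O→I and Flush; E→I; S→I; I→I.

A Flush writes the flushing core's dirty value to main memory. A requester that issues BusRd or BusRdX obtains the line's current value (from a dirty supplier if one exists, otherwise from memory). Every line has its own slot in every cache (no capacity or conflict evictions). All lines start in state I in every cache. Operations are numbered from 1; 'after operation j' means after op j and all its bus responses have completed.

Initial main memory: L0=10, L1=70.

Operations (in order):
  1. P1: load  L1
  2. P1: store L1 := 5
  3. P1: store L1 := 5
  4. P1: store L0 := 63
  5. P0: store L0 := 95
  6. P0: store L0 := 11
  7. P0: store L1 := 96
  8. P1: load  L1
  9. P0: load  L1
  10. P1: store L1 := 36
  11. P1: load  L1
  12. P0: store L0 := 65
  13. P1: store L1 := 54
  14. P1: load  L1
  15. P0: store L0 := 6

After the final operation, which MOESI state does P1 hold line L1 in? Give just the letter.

state = M

[1] P1: load  L1 | P0:I, P1:E(70) | bus: BusRd
[2] P1: store L1 := 5 | P0:I, P1:M(5) | bus: none
[3] P1: store L1 := 5 | P0:I, P1:M(5) | bus: none
[4] P1: store L0 := 63 | P0:I, P1:M(63) | bus: BusRdX
[5] P0: store L0 := 95 | P0:M(95), P1:I | bus: BusRdX,Flush
[6] P0: store L0 := 11 | P0:M(11), P1:I | bus: none
[7] P0: store L1 := 96 | P0:M(96), P1:I | bus: BusRdX,Flush
[8] P1: load  L1 | P0:O(96), P1:S(96) | bus: BusRd
[9] P0: load  L1 | P0:O(96), P1:S(96) | bus: none
[10] P1: store L1 := 36 | P0:I, P1:M(36) | bus: BusUpgr,Flush
[11] P1: load  L1 | P0:I, P1:M(36) | bus: none
[12] P0: store L0 := 65 | P0:M(65), P1:I | bus: none
[13] P1: store L1 := 54 | P0:I, P1:M(54) | bus: none
[14] P1: load  L1 | P0:I, P1:M(54) | bus: none
[15] P0: store L0 := 6 | P0:M(6), P1:I | bus: none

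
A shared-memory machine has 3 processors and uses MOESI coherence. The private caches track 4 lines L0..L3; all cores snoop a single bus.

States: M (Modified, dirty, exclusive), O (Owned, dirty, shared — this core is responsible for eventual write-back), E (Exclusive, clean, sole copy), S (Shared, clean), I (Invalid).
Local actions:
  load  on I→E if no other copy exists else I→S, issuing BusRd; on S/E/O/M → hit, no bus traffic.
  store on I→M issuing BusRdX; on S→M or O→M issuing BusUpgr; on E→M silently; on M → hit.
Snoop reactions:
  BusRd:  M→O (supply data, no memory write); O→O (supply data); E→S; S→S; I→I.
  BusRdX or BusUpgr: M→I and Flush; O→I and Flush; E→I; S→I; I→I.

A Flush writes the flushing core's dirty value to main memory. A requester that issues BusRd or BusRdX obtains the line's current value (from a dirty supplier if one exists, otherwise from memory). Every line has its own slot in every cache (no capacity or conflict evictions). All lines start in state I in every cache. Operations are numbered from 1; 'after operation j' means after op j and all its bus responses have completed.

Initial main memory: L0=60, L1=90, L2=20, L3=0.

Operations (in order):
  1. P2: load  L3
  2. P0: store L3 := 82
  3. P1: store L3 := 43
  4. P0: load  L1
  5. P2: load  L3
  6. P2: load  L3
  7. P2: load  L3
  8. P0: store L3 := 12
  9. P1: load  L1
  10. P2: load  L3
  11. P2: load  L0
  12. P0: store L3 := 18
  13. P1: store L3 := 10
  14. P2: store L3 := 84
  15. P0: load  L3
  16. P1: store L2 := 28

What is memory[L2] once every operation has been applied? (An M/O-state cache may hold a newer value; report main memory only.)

  op1 P2: load  L3 → I/I/E on L3; bus BusRd; mem=0
  op2 P0: store L3 := 82 → M/I/I on L3; bus BusRdX; mem=0
  op3 P1: store L3 := 43 → I/M/I on L3; bus BusRdX Flush; mem=82
  op4 P0: load  L1 → E/I/I on L1; bus BusRd; mem=90
  op5 P2: load  L3 → I/O/S on L3; bus BusRd; mem=82
  op6 P2: load  L3 → I/O/S on L3; bus (none); mem=82
  op7 P2: load  L3 → I/O/S on L3; bus (none); mem=82
  op8 P0: store L3 := 12 → M/I/I on L3; bus BusRdX Flush; mem=43
  op9 P1: load  L1 → S/S/I on L1; bus BusRd; mem=90
  op10 P2: load  L3 → O/I/S on L3; bus BusRd; mem=43
  op11 P2: load  L0 → I/I/E on L0; bus BusRd; mem=60
  op12 P0: store L3 := 18 → M/I/I on L3; bus BusUpgr; mem=43
  op13 P1: store L3 := 10 → I/M/I on L3; bus BusRdX Flush; mem=18
  op14 P2: store L3 := 84 → I/I/M on L3; bus BusRdX Flush; mem=10
  op15 P0: load  L3 → S/I/O on L3; bus BusRd; mem=10
  op16 P1: store L2 := 28 → I/M/I on L2; bus BusRdX; mem=20

memory[L2] = 20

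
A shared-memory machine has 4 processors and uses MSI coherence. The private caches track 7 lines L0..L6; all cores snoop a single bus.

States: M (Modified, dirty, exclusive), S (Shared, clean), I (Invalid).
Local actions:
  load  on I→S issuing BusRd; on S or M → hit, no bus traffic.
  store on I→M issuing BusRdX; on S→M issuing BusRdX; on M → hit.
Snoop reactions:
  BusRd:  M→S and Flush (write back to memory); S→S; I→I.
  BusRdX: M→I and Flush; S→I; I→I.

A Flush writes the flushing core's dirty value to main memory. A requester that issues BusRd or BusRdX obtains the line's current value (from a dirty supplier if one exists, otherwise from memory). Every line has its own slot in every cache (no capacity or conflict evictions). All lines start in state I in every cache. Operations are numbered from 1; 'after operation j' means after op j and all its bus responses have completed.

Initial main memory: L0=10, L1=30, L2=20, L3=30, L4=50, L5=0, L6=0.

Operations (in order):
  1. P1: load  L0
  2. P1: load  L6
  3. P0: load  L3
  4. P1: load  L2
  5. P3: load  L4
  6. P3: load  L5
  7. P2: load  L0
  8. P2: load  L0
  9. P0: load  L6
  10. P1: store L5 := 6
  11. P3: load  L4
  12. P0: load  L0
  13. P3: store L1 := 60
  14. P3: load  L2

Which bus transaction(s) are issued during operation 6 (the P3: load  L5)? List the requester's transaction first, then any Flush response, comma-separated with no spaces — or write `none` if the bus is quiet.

[1] P1: load  L0 | P0:I, P1:S(10), P2:I, P3:I | bus: BusRd
[2] P1: load  L6 | P0:I, P1:S(0), P2:I, P3:I | bus: BusRd
[3] P0: load  L3 | P0:S(30), P1:I, P2:I, P3:I | bus: BusRd
[4] P1: load  L2 | P0:I, P1:S(20), P2:I, P3:I | bus: BusRd
[5] P3: load  L4 | P0:I, P1:I, P2:I, P3:S(50) | bus: BusRd
[6] P3: load  L5 | P0:I, P1:I, P2:I, P3:S(0) | bus: BusRd
[7] P2: load  L0 | P0:I, P1:S(10), P2:S(10), P3:I | bus: BusRd
[8] P2: load  L0 | P0:I, P1:S(10), P2:S(10), P3:I | bus: none
[9] P0: load  L6 | P0:S(0), P1:S(0), P2:I, P3:I | bus: BusRd
[10] P1: store L5 := 6 | P0:I, P1:M(6), P2:I, P3:I | bus: BusRdX
[11] P3: load  L4 | P0:I, P1:I, P2:I, P3:S(50) | bus: none
[12] P0: load  L0 | P0:S(10), P1:S(10), P2:S(10), P3:I | bus: BusRd
[13] P3: store L1 := 60 | P0:I, P1:I, P2:I, P3:M(60) | bus: BusRdX
[14] P3: load  L2 | P0:I, P1:S(20), P2:I, P3:S(20) | bus: BusRd

bus = BusRd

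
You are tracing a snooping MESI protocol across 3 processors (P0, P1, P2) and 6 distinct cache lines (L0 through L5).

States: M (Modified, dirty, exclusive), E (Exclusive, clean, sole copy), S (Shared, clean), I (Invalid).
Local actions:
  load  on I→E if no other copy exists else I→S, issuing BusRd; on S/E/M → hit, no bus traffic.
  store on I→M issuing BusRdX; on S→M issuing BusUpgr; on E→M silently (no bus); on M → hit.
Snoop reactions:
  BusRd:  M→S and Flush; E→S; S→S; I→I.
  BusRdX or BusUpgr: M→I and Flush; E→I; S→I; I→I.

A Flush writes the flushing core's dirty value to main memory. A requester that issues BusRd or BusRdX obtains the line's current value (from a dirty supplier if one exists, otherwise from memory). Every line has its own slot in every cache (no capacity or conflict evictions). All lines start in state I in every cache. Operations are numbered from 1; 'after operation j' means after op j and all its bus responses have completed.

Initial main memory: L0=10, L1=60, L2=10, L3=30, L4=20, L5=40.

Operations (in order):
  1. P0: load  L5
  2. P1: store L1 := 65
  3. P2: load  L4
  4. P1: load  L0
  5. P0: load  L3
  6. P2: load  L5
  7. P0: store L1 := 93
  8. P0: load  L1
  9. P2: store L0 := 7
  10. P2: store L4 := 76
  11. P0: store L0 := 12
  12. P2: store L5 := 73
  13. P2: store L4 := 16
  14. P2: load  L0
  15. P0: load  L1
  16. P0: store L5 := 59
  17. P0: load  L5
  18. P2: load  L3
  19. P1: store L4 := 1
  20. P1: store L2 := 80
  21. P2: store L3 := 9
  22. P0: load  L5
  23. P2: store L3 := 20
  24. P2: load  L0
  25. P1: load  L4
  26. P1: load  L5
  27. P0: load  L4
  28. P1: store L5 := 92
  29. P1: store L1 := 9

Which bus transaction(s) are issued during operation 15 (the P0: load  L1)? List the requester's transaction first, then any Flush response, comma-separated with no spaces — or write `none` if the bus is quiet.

bus = none

1. P0: load  L5  bus=[BusRd]  L5: P0=E P1=I P2=I  mem[L5]=40
2. P1: store L1 := 65  bus=[BusRdX]  L1: P0=I P1=M P2=I  mem[L1]=60
3. P2: load  L4  bus=[BusRd]  L4: P0=I P1=I P2=E  mem[L4]=20
4. P1: load  L0  bus=[BusRd]  L0: P0=I P1=E P2=I  mem[L0]=10
5. P0: load  L3  bus=[BusRd]  L3: P0=E P1=I P2=I  mem[L3]=30
6. P2: load  L5  bus=[BusRd]  L5: P0=S P1=I P2=S  mem[L5]=40
7. P0: store L1 := 93  bus=[BusRdX,Flush]  L1: P0=M P1=I P2=I  mem[L1]=65
8. P0: load  L1  bus=[-]  L1: P0=M P1=I P2=I  mem[L1]=65
9. P2: store L0 := 7  bus=[BusRdX]  L0: P0=I P1=I P2=M  mem[L0]=10
10. P2: store L4 := 76  bus=[-]  L4: P0=I P1=I P2=M  mem[L4]=20
11. P0: store L0 := 12  bus=[BusRdX,Flush]  L0: P0=M P1=I P2=I  mem[L0]=7
12. P2: store L5 := 73  bus=[BusUpgr]  L5: P0=I P1=I P2=M  mem[L5]=40
13. P2: store L4 := 16  bus=[-]  L4: P0=I P1=I P2=M  mem[L4]=20
14. P2: load  L0  bus=[BusRd,Flush]  L0: P0=S P1=I P2=S  mem[L0]=12
15. P0: load  L1  bus=[-]  L1: P0=M P1=I P2=I  mem[L1]=65
16. P0: store L5 := 59  bus=[BusRdX,Flush]  L5: P0=M P1=I P2=I  mem[L5]=73
17. P0: load  L5  bus=[-]  L5: P0=M P1=I P2=I  mem[L5]=73
18. P2: load  L3  bus=[BusRd]  L3: P0=S P1=I P2=S  mem[L3]=30
19. P1: store L4 := 1  bus=[BusRdX,Flush]  L4: P0=I P1=M P2=I  mem[L4]=16
20. P1: store L2 := 80  bus=[BusRdX]  L2: P0=I P1=M P2=I  mem[L2]=10
21. P2: store L3 := 9  bus=[BusUpgr]  L3: P0=I P1=I P2=M  mem[L3]=30
22. P0: load  L5  bus=[-]  L5: P0=M P1=I P2=I  mem[L5]=73
23. P2: store L3 := 20  bus=[-]  L3: P0=I P1=I P2=M  mem[L3]=30
24. P2: load  L0  bus=[-]  L0: P0=S P1=I P2=S  mem[L0]=12
25. P1: load  L4  bus=[-]  L4: P0=I P1=M P2=I  mem[L4]=16
26. P1: load  L5  bus=[BusRd,Flush]  L5: P0=S P1=S P2=I  mem[L5]=59
27. P0: load  L4  bus=[BusRd,Flush]  L4: P0=S P1=S P2=I  mem[L4]=1
28. P1: store L5 := 92  bus=[BusUpgr]  L5: P0=I P1=M P2=I  mem[L5]=59
29. P1: store L1 := 9  bus=[BusRdX,Flush]  L1: P0=I P1=M P2=I  mem[L1]=93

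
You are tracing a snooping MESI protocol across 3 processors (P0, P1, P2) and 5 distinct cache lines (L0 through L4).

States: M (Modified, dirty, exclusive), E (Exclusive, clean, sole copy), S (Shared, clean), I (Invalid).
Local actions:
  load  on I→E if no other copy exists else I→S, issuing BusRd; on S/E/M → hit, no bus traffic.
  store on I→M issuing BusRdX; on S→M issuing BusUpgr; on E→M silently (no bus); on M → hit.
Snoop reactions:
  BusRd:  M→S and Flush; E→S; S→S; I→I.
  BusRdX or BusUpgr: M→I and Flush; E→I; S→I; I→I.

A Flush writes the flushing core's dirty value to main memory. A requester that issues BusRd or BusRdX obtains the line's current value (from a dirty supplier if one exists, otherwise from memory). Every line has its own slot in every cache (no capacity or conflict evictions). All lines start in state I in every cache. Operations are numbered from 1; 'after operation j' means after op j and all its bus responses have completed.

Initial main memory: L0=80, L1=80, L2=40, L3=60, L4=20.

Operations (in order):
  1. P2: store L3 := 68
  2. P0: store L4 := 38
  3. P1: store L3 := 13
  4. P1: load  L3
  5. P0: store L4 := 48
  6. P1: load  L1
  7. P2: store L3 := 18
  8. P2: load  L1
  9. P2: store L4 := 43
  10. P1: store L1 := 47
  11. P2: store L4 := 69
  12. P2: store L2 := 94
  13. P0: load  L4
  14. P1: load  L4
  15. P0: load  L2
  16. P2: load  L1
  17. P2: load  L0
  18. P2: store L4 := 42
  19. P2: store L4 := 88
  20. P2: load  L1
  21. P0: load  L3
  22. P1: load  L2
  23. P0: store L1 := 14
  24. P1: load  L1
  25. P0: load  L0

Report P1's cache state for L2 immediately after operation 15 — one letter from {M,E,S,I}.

1. P2: store L3 := 68  bus=[BusRdX]  L3: P0=I P1=I P2=M  mem[L3]=60
2. P0: store L4 := 38  bus=[BusRdX]  L4: P0=M P1=I P2=I  mem[L4]=20
3. P1: store L3 := 13  bus=[BusRdX,Flush]  L3: P0=I P1=M P2=I  mem[L3]=68
4. P1: load  L3  bus=[-]  L3: P0=I P1=M P2=I  mem[L3]=68
5. P0: store L4 := 48  bus=[-]  L4: P0=M P1=I P2=I  mem[L4]=20
6. P1: load  L1  bus=[BusRd]  L1: P0=I P1=E P2=I  mem[L1]=80
7. P2: store L3 := 18  bus=[BusRdX,Flush]  L3: P0=I P1=I P2=M  mem[L3]=13
8. P2: load  L1  bus=[BusRd]  L1: P0=I P1=S P2=S  mem[L1]=80
9. P2: store L4 := 43  bus=[BusRdX,Flush]  L4: P0=I P1=I P2=M  mem[L4]=48
10. P1: store L1 := 47  bus=[BusUpgr]  L1: P0=I P1=M P2=I  mem[L1]=80
11. P2: store L4 := 69  bus=[-]  L4: P0=I P1=I P2=M  mem[L4]=48
12. P2: store L2 := 94  bus=[BusRdX]  L2: P0=I P1=I P2=M  mem[L2]=40
13. P0: load  L4  bus=[BusRd,Flush]  L4: P0=S P1=I P2=S  mem[L4]=69
14. P1: load  L4  bus=[BusRd]  L4: P0=S P1=S P2=S  mem[L4]=69
15. P0: load  L2  bus=[BusRd,Flush]  L2: P0=S P1=I P2=S  mem[L2]=94
16. P2: load  L1  bus=[BusRd,Flush]  L1: P0=I P1=S P2=S  mem[L1]=47
17. P2: load  L0  bus=[BusRd]  L0: P0=I P1=I P2=E  mem[L0]=80
18. P2: store L4 := 42  bus=[BusUpgr]  L4: P0=I P1=I P2=M  mem[L4]=69
19. P2: store L4 := 88  bus=[-]  L4: P0=I P1=I P2=M  mem[L4]=69
20. P2: load  L1  bus=[-]  L1: P0=I P1=S P2=S  mem[L1]=47
21. P0: load  L3  bus=[BusRd,Flush]  L3: P0=S P1=I P2=S  mem[L3]=18
22. P1: load  L2  bus=[BusRd]  L2: P0=S P1=S P2=S  mem[L2]=94
23. P0: store L1 := 14  bus=[BusRdX]  L1: P0=M P1=I P2=I  mem[L1]=47
24. P1: load  L1  bus=[BusRd,Flush]  L1: P0=S P1=S P2=I  mem[L1]=14
25. P0: load  L0  bus=[BusRd]  L0: P0=S P1=I P2=S  mem[L0]=80

state = I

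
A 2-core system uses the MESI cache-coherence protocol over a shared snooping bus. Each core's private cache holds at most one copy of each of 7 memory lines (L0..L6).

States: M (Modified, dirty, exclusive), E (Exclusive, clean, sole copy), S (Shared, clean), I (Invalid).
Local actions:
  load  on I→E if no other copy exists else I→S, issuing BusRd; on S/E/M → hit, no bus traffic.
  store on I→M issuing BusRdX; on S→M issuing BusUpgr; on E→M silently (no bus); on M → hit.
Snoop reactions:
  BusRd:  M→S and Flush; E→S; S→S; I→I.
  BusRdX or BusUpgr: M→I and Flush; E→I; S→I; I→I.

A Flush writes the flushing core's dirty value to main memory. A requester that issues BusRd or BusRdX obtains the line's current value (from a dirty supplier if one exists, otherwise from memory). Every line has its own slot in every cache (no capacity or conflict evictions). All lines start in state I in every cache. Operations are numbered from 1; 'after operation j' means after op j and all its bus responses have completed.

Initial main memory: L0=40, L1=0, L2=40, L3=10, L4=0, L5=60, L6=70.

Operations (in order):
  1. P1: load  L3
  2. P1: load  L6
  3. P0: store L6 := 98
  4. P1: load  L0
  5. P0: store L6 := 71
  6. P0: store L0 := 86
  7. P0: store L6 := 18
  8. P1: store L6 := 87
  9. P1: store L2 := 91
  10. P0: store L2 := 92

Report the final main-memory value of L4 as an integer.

  op1 P1: load  L3 → I/E on L3; bus BusRd; mem=10
  op2 P1: load  L6 → I/E on L6; bus BusRd; mem=70
  op3 P0: store L6 := 98 → M/I on L6; bus BusRdX; mem=70
  op4 P1: load  L0 → I/E on L0; bus BusRd; mem=40
  op5 P0: store L6 := 71 → M/I on L6; bus (none); mem=70
  op6 P0: store L0 := 86 → M/I on L0; bus BusRdX; mem=40
  op7 P0: store L6 := 18 → M/I on L6; bus (none); mem=70
  op8 P1: store L6 := 87 → I/M on L6; bus BusRdX Flush; mem=18
  op9 P1: store L2 := 91 → I/M on L2; bus BusRdX; mem=40
  op10 P0: store L2 := 92 → M/I on L2; bus BusRdX Flush; mem=91

memory[L4] = 0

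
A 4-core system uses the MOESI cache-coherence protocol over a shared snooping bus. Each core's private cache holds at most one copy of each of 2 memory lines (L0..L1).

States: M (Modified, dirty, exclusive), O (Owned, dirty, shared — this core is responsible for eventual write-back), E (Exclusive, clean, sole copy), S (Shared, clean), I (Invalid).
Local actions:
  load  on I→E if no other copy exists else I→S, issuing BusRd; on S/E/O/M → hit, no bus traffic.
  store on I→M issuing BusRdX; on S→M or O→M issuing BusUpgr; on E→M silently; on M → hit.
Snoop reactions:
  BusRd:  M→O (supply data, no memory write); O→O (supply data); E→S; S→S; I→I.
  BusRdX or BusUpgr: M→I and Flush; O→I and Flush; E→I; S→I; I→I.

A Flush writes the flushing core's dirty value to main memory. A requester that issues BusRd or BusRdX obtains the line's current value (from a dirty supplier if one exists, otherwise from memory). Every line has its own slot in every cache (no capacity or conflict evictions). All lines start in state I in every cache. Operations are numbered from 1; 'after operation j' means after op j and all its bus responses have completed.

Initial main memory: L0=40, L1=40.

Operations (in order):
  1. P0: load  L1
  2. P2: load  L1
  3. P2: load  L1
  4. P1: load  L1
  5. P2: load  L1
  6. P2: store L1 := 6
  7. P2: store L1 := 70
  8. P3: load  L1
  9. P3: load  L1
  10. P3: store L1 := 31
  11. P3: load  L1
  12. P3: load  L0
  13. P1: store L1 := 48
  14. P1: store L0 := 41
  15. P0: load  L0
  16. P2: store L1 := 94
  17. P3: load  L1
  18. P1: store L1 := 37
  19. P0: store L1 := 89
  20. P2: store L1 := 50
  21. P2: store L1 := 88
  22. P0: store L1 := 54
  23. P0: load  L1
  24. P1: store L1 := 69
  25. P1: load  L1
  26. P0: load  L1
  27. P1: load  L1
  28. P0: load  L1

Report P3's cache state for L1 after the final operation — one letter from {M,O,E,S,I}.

  op1 P0: load  L1 → E/I/I/I on L1; bus BusRd; mem=40
  op2 P2: load  L1 → S/I/S/I on L1; bus BusRd; mem=40
  op3 P2: load  L1 → S/I/S/I on L1; bus (none); mem=40
  op4 P1: load  L1 → S/S/S/I on L1; bus BusRd; mem=40
  op5 P2: load  L1 → S/S/S/I on L1; bus (none); mem=40
  op6 P2: store L1 := 6 → I/I/M/I on L1; bus BusUpgr; mem=40
  op7 P2: store L1 := 70 → I/I/M/I on L1; bus (none); mem=40
  op8 P3: load  L1 → I/I/O/S on L1; bus BusRd; mem=40
  op9 P3: load  L1 → I/I/O/S on L1; bus (none); mem=40
  op10 P3: store L1 := 31 → I/I/I/M on L1; bus BusUpgr Flush; mem=70
  op11 P3: load  L1 → I/I/I/M on L1; bus (none); mem=70
  op12 P3: load  L0 → I/I/I/E on L0; bus BusRd; mem=40
  op13 P1: store L1 := 48 → I/M/I/I on L1; bus BusRdX Flush; mem=31
  op14 P1: store L0 := 41 → I/M/I/I on L0; bus BusRdX; mem=40
  op15 P0: load  L0 → S/O/I/I on L0; bus BusRd; mem=40
  op16 P2: store L1 := 94 → I/I/M/I on L1; bus BusRdX Flush; mem=48
  op17 P3: load  L1 → I/I/O/S on L1; bus BusRd; mem=48
  op18 P1: store L1 := 37 → I/M/I/I on L1; bus BusRdX Flush; mem=94
  op19 P0: store L1 := 89 → M/I/I/I on L1; bus BusRdX Flush; mem=37
  op20 P2: store L1 := 50 → I/I/M/I on L1; bus BusRdX Flush; mem=89
  op21 P2: store L1 := 88 → I/I/M/I on L1; bus (none); mem=89
  op22 P0: store L1 := 54 → M/I/I/I on L1; bus BusRdX Flush; mem=88
  op23 P0: load  L1 → M/I/I/I on L1; bus (none); mem=88
  op24 P1: store L1 := 69 → I/M/I/I on L1; bus BusRdX Flush; mem=54
  op25 P1: load  L1 → I/M/I/I on L1; bus (none); mem=54
  op26 P0: load  L1 → S/O/I/I on L1; bus BusRd; mem=54
  op27 P1: load  L1 → S/O/I/I on L1; bus (none); mem=54
  op28 P0: load  L1 → S/O/I/I on L1; bus (none); mem=54

state = I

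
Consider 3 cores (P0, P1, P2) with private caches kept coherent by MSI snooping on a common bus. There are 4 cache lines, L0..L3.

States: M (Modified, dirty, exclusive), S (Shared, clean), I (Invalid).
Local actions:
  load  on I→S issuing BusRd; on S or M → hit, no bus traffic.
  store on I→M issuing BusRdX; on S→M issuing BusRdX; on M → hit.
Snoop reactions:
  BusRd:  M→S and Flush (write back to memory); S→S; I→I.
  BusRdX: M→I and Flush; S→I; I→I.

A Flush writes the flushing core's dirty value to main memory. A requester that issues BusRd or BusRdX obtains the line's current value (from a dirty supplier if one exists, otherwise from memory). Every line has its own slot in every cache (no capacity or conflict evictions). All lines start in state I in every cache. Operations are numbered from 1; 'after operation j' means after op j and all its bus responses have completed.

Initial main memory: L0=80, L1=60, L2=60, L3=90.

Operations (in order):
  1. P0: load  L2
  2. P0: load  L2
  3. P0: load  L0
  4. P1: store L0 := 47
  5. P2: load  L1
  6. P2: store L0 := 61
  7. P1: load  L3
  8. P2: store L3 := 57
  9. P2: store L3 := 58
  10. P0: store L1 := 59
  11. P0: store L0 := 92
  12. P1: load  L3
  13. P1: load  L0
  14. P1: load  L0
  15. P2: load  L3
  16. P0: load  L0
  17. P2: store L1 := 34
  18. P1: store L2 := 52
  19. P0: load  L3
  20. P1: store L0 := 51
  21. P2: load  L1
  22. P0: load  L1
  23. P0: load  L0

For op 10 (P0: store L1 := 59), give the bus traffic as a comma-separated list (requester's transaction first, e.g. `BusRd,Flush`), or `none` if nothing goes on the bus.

  op1 P0: load  L2 → S/I/I on L2; bus BusRd; mem=60
  op2 P0: load  L2 → S/I/I on L2; bus (none); mem=60
  op3 P0: load  L0 → S/I/I on L0; bus BusRd; mem=80
  op4 P1: store L0 := 47 → I/M/I on L0; bus BusRdX; mem=80
  op5 P2: load  L1 → I/I/S on L1; bus BusRd; mem=60
  op6 P2: store L0 := 61 → I/I/M on L0; bus BusRdX Flush; mem=47
  op7 P1: load  L3 → I/S/I on L3; bus BusRd; mem=90
  op8 P2: store L3 := 57 → I/I/M on L3; bus BusRdX; mem=90
  op9 P2: store L3 := 58 → I/I/M on L3; bus (none); mem=90
  op10 P0: store L1 := 59 → M/I/I on L1; bus BusRdX; mem=60
  op11 P0: store L0 := 92 → M/I/I on L0; bus BusRdX Flush; mem=61
  op12 P1: load  L3 → I/S/S on L3; bus BusRd Flush; mem=58
  op13 P1: load  L0 → S/S/I on L0; bus BusRd Flush; mem=92
  op14 P1: load  L0 → S/S/I on L0; bus (none); mem=92
  op15 P2: load  L3 → I/S/S on L3; bus (none); mem=58
  op16 P0: load  L0 → S/S/I on L0; bus (none); mem=92
  op17 P2: store L1 := 34 → I/I/M on L1; bus BusRdX Flush; mem=59
  op18 P1: store L2 := 52 → I/M/I on L2; bus BusRdX; mem=60
  op19 P0: load  L3 → S/S/S on L3; bus BusRd; mem=58
  op20 P1: store L0 := 51 → I/M/I on L0; bus BusRdX; mem=92
  op21 P2: load  L1 → I/I/M on L1; bus (none); mem=59
  op22 P0: load  L1 → S/I/S on L1; bus BusRd Flush; mem=34
  op23 P0: load  L0 → S/S/I on L0; bus BusRd Flush; mem=51

bus = BusRdX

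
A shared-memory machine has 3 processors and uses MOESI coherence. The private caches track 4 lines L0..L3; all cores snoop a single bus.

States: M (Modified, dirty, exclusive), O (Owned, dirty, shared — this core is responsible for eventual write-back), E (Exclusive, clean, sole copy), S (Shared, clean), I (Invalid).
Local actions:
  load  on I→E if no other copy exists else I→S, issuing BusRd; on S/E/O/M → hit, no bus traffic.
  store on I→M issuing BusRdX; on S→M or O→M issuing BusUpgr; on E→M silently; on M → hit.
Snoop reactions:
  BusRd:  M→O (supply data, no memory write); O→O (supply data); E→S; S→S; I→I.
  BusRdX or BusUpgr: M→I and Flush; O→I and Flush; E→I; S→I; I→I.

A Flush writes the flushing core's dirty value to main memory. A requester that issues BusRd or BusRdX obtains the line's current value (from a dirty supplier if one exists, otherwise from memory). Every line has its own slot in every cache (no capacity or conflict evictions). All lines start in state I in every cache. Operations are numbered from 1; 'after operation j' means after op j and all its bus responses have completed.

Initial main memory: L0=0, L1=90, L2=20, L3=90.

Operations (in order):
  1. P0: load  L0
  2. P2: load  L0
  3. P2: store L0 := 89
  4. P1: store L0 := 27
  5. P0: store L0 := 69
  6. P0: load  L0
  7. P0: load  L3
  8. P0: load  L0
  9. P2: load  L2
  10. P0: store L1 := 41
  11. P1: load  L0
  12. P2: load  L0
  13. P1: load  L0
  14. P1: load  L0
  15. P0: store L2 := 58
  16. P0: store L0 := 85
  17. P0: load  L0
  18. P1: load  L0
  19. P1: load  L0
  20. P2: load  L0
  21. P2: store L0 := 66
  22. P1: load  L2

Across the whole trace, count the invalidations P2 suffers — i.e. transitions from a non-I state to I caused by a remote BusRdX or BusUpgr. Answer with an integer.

invalidations = 3

1. P0: load  L0  bus=[BusRd]  L0: P0=E P1=I P2=I  mem[L0]=0
2. P2: load  L0  bus=[BusRd]  L0: P0=S P1=I P2=S  mem[L0]=0
3. P2: store L0 := 89  bus=[BusUpgr]  L0: P0=I P1=I P2=M  mem[L0]=0
4. P1: store L0 := 27  bus=[BusRdX,Flush]  L0: P0=I P1=M P2=I  mem[L0]=89
5. P0: store L0 := 69  bus=[BusRdX,Flush]  L0: P0=M P1=I P2=I  mem[L0]=27
6. P0: load  L0  bus=[-]  L0: P0=M P1=I P2=I  mem[L0]=27
7. P0: load  L3  bus=[BusRd]  L3: P0=E P1=I P2=I  mem[L3]=90
8. P0: load  L0  bus=[-]  L0: P0=M P1=I P2=I  mem[L0]=27
9. P2: load  L2  bus=[BusRd]  L2: P0=I P1=I P2=E  mem[L2]=20
10. P0: store L1 := 41  bus=[BusRdX]  L1: P0=M P1=I P2=I  mem[L1]=90
11. P1: load  L0  bus=[BusRd]  L0: P0=O P1=S P2=I  mem[L0]=27
12. P2: load  L0  bus=[BusRd]  L0: P0=O P1=S P2=S  mem[L0]=27
13. P1: load  L0  bus=[-]  L0: P0=O P1=S P2=S  mem[L0]=27
14. P1: load  L0  bus=[-]  L0: P0=O P1=S P2=S  mem[L0]=27
15. P0: store L2 := 58  bus=[BusRdX]  L2: P0=M P1=I P2=I  mem[L2]=20
16. P0: store L0 := 85  bus=[BusUpgr]  L0: P0=M P1=I P2=I  mem[L0]=27
17. P0: load  L0  bus=[-]  L0: P0=M P1=I P2=I  mem[L0]=27
18. P1: load  L0  bus=[BusRd]  L0: P0=O P1=S P2=I  mem[L0]=27
19. P1: load  L0  bus=[-]  L0: P0=O P1=S P2=I  mem[L0]=27
20. P2: load  L0  bus=[BusRd]  L0: P0=O P1=S P2=S  mem[L0]=27
21. P2: store L0 := 66  bus=[BusUpgr,Flush]  L0: P0=I P1=I P2=M  mem[L0]=85
22. P1: load  L2  bus=[BusRd]  L2: P0=O P1=S P2=I  mem[L2]=20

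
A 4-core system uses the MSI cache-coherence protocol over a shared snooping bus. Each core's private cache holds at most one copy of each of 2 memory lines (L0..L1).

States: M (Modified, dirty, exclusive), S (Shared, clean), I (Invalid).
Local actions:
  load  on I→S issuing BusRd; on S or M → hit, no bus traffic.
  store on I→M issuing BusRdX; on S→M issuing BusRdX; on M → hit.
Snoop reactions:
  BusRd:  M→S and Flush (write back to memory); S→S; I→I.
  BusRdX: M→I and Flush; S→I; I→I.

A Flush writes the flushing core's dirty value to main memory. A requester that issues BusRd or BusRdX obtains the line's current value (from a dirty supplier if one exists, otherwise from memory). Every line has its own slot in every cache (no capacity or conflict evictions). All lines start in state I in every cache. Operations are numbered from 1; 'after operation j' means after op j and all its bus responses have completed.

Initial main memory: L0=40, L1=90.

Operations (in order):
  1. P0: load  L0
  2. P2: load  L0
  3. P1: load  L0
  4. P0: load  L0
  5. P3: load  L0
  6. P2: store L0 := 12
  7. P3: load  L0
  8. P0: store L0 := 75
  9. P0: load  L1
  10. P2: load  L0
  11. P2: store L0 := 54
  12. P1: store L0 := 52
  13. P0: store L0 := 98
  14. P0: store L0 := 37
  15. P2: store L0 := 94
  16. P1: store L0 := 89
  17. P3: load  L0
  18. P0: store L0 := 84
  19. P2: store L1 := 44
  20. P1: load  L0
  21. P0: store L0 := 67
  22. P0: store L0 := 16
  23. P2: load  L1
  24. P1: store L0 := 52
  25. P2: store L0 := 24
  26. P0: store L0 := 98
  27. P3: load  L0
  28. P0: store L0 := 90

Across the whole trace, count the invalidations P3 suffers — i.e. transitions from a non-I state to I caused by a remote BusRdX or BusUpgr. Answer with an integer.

invalidations = 4

[1] P0: load  L0 | P0:S(40), P1:I, P2:I, P3:I | bus: BusRd
[2] P2: load  L0 | P0:S(40), P1:I, P2:S(40), P3:I | bus: BusRd
[3] P1: load  L0 | P0:S(40), P1:S(40), P2:S(40), P3:I | bus: BusRd
[4] P0: load  L0 | P0:S(40), P1:S(40), P2:S(40), P3:I | bus: none
[5] P3: load  L0 | P0:S(40), P1:S(40), P2:S(40), P3:S(40) | bus: BusRd
[6] P2: store L0 := 12 | P0:I, P1:I, P2:M(12), P3:I | bus: BusRdX
[7] P3: load  L0 | P0:I, P1:I, P2:S(12), P3:S(12) | bus: BusRd,Flush
[8] P0: store L0 := 75 | P0:M(75), P1:I, P2:I, P3:I | bus: BusRdX
[9] P0: load  L1 | P0:S(90), P1:I, P2:I, P3:I | bus: BusRd
[10] P2: load  L0 | P0:S(75), P1:I, P2:S(75), P3:I | bus: BusRd,Flush
[11] P2: store L0 := 54 | P0:I, P1:I, P2:M(54), P3:I | bus: BusRdX
[12] P1: store L0 := 52 | P0:I, P1:M(52), P2:I, P3:I | bus: BusRdX,Flush
[13] P0: store L0 := 98 | P0:M(98), P1:I, P2:I, P3:I | bus: BusRdX,Flush
[14] P0: store L0 := 37 | P0:M(37), P1:I, P2:I, P3:I | bus: none
[15] P2: store L0 := 94 | P0:I, P1:I, P2:M(94), P3:I | bus: BusRdX,Flush
[16] P1: store L0 := 89 | P0:I, P1:M(89), P2:I, P3:I | bus: BusRdX,Flush
[17] P3: load  L0 | P0:I, P1:S(89), P2:I, P3:S(89) | bus: BusRd,Flush
[18] P0: store L0 := 84 | P0:M(84), P1:I, P2:I, P3:I | bus: BusRdX
[19] P2: store L1 := 44 | P0:I, P1:I, P2:M(44), P3:I | bus: BusRdX
[20] P1: load  L0 | P0:S(84), P1:S(84), P2:I, P3:I | bus: BusRd,Flush
[21] P0: store L0 := 67 | P0:M(67), P1:I, P2:I, P3:I | bus: BusRdX
[22] P0: store L0 := 16 | P0:M(16), P1:I, P2:I, P3:I | bus: none
[23] P2: load  L1 | P0:I, P1:I, P2:M(44), P3:I | bus: none
[24] P1: store L0 := 52 | P0:I, P1:M(52), P2:I, P3:I | bus: BusRdX,Flush
[25] P2: store L0 := 24 | P0:I, P1:I, P2:M(24), P3:I | bus: BusRdX,Flush
[26] P0: store L0 := 98 | P0:M(98), P1:I, P2:I, P3:I | bus: BusRdX,Flush
[27] P3: load  L0 | P0:S(98), P1:I, P2:I, P3:S(98) | bus: BusRd,Flush
[28] P0: store L0 := 90 | P0:M(90), P1:I, P2:I, P3:I | bus: BusRdX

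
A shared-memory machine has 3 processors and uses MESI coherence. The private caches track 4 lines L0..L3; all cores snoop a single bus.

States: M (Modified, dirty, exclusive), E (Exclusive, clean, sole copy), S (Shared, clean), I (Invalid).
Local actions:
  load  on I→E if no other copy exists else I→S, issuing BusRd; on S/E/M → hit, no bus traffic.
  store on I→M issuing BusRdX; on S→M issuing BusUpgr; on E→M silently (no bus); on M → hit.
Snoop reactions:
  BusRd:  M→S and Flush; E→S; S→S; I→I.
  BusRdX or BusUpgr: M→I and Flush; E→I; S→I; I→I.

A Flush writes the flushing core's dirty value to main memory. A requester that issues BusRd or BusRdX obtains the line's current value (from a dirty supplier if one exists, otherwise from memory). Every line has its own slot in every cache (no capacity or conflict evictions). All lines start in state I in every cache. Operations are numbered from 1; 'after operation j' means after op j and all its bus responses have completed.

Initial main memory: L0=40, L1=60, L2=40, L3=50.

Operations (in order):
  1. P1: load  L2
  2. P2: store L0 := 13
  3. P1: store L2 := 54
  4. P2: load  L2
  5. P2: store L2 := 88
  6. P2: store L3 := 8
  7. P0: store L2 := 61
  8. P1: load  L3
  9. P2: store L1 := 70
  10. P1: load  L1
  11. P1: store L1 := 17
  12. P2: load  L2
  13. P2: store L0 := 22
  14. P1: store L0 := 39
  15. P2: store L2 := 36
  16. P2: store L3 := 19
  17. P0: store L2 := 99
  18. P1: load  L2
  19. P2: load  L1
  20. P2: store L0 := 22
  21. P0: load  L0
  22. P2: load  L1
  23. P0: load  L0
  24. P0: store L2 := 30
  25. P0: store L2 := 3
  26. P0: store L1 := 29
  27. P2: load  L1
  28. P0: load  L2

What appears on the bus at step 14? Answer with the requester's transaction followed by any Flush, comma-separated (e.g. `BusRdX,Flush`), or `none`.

[1] P1: load  L2 | P0:I, P1:E(40), P2:I | bus: BusRd
[2] P2: store L0 := 13 | P0:I, P1:I, P2:M(13) | bus: BusRdX
[3] P1: store L2 := 54 | P0:I, P1:M(54), P2:I | bus: none
[4] P2: load  L2 | P0:I, P1:S(54), P2:S(54) | bus: BusRd,Flush
[5] P2: store L2 := 88 | P0:I, P1:I, P2:M(88) | bus: BusUpgr
[6] P2: store L3 := 8 | P0:I, P1:I, P2:M(8) | bus: BusRdX
[7] P0: store L2 := 61 | P0:M(61), P1:I, P2:I | bus: BusRdX,Flush
[8] P1: load  L3 | P0:I, P1:S(8), P2:S(8) | bus: BusRd,Flush
[9] P2: store L1 := 70 | P0:I, P1:I, P2:M(70) | bus: BusRdX
[10] P1: load  L1 | P0:I, P1:S(70), P2:S(70) | bus: BusRd,Flush
[11] P1: store L1 := 17 | P0:I, P1:M(17), P2:I | bus: BusUpgr
[12] P2: load  L2 | P0:S(61), P1:I, P2:S(61) | bus: BusRd,Flush
[13] P2: store L0 := 22 | P0:I, P1:I, P2:M(22) | bus: none
[14] P1: store L0 := 39 | P0:I, P1:M(39), P2:I | bus: BusRdX,Flush
[15] P2: store L2 := 36 | P0:I, P1:I, P2:M(36) | bus: BusUpgr
[16] P2: store L3 := 19 | P0:I, P1:I, P2:M(19) | bus: BusUpgr
[17] P0: store L2 := 99 | P0:M(99), P1:I, P2:I | bus: BusRdX,Flush
[18] P1: load  L2 | P0:S(99), P1:S(99), P2:I | bus: BusRd,Flush
[19] P2: load  L1 | P0:I, P1:S(17), P2:S(17) | bus: BusRd,Flush
[20] P2: store L0 := 22 | P0:I, P1:I, P2:M(22) | bus: BusRdX,Flush
[21] P0: load  L0 | P0:S(22), P1:I, P2:S(22) | bus: BusRd,Flush
[22] P2: load  L1 | P0:I, P1:S(17), P2:S(17) | bus: none
[23] P0: load  L0 | P0:S(22), P1:I, P2:S(22) | bus: none
[24] P0: store L2 := 30 | P0:M(30), P1:I, P2:I | bus: BusUpgr
[25] P0: store L2 := 3 | P0:M(3), P1:I, P2:I | bus: none
[26] P0: store L1 := 29 | P0:M(29), P1:I, P2:I | bus: BusRdX
[27] P2: load  L1 | P0:S(29), P1:I, P2:S(29) | bus: BusRd,Flush
[28] P0: load  L2 | P0:M(3), P1:I, P2:I | bus: none

bus = BusRdX,Flush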